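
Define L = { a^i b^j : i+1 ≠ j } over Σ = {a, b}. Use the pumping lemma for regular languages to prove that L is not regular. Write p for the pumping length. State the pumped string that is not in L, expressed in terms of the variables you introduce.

Suppose for contradiction that L is regular, and let p be the pumping length.
Choose w = a^p b^{p+p!+1}. Since p ≠ (p+p!+1)-1 = p+p!, w ∈ L; and |w| ≥ p.
The pumping lemma gives a decomposition w = xyz where |xy| ≤ p and |y| > 0.
Since the first p symbols of w are all a's and |xy| ≤ p, y lies entirely in the leading a-block: y = a^k for some k with 1 ≤ k ≤ p.
Since 1 ≤ k ≤ p, k divides p!; set t = 1 + p!/k. Then xy^t z has p + (p!/k)·k = p + p! copies of a. Now the a-count is p+p! and (b-count)-1 = (p+p!+1)-1 = p+p!, so i+1 ≠ j fails. So xy^t z = a^{p+p!} b^{p+p!+1} ∉ L.
Contradiction. Therefore L is not regular.

a^{p+p!} b^{p+p!+1}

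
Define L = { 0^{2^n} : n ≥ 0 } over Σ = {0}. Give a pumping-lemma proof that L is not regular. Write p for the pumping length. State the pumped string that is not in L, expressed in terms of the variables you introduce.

0^{2^p+k}

Assume L is regular; let p be its pumping constant.
Take w = 0^{2^p} ∈ L with |w| = 2^p ≥ p.
By the pumping lemma, w = xyz with |xy| ≤ p and y is nonempty.
Then y = 0^k for some k with 1 ≤ k ≤ p.
Pump with i = 2: xy^2z = 0^{2^p+k}. Since 1 ≤ k ≤ p < 2^p, we have 2^p < 2^p+k < 2^{p+1}, so 2^p+k is not a power of 2. So xy^2z ∉ L.
This contradicts the pumping lemma, so L is not regular.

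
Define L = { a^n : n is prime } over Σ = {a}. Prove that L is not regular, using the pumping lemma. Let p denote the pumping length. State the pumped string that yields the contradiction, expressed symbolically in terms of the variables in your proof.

a^{q(1+k)}

Toward a contradiction, assume L is regular with pumping length p.
Let q be a prime with q ≥ p+2 (infinitely many primes exist), and take w = a^q ∈ L with |w| = q ≥ p.
Write w = xyz as guaranteed by the lemma, with |xy| ≤ p and |y| ≥ 1.
Then y = a^k for some k with 1 ≤ k ≤ p.
Since 1 ≤ k ≤ p, |xz| = q-k. Pump with i = q+1: |xy^{q+1}z| = (q-k)+(q+1)k = q+qk = q(1+k), which is composite (both factors ≥ 2). So xy^{q+1}z = a^{q(1+k)} ∉ L.
Contradiction. Therefore L is not regular.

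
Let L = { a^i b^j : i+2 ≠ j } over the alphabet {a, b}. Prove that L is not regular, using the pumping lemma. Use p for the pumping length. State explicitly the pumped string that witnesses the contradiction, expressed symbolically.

Toward a contradiction, assume L is regular with pumping length p.
Choose w = a^p b^{p+p!+2}. Since p ≠ (p+p!+2)-2 = p+p!, w ∈ L; and |w| ≥ p.
Write w = xyz as guaranteed by the lemma, with |xy| ≤ p and |y| ≥ 1.
Because |xy| ≤ p and w begins with p copies of a, we have y = a^k with 1 ≤ k ≤ p.
Since 1 ≤ k ≤ p, k divides p!; set t = 1 + p!/k. Then xy^t z has p + (p!/k)·k = p + p! copies of a. Now the a-count is p+p! and (b-count)-2 = (p+p!+2)-2 = p+p!, so i+2 ≠ j fails. So xy^t z = a^{p+p!} b^{p+p!+2} ∉ L.
This is a contradiction; hence L is not regular.

a^{p+p!} b^{p+p!+2}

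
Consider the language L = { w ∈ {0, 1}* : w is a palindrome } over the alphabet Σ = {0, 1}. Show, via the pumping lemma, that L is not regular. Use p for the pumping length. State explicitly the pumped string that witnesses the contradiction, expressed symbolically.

0^{p+k} 1 0^p

Suppose for contradiction that L is regular, and let p be the pumping length.
Take w = 0^p 1 0^p, a palindrome of length 2p+1 ≥ p.
Write w = xyz as guaranteed by the lemma, with |xy| ≤ p and y is nonempty.
Since the first p symbols of w are all 0's and |xy| ≤ p, y lies entirely in the leading 0-block: y = 0^k for some k with 1 ≤ k ≤ p.
Pump with i = 2: xy^2z = 0^{p+k} 1 0^p. Its reverse is 0^p 1 0^{p+k}, which differs from xy^2z since k ≥ 1. So xy^2z is not a palindrome and xy^2z ∉ L.
Contradiction. Therefore L is not regular.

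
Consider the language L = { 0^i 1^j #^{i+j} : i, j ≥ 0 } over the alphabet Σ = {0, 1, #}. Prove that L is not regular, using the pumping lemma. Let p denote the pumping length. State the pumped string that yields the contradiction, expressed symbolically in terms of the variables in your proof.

0^{p+k} 1^p #^{2p}

Toward a contradiction, assume L is regular with pumping length p.
Take w = 0^p 1^p #^{2p} ∈ L (with i=j=p, i+j=2p), |w| = 4p ≥ p.
Write w = xyz as guaranteed by the lemma, with |xy| ≤ p and y is nonempty.
Because |xy| ≤ p and w begins with p copies of 0, we have y = 0^k with 1 ≤ k ≤ p.
Consider xy^2z = 0^{p+k} 1^p #^{2p}. Now the 0- and 1-counts sum to 2p+k, but the #-count is 2p ≠ 2p+k. So xy^2z ∉ L.
This is a contradiction; hence L is not regular.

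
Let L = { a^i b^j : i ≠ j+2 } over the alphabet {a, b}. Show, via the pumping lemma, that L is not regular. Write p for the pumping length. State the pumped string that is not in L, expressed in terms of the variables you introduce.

a^{p+p!} b^{p+p!-2}

Assume L is regular; let p be its pumping constant.
Choose w = a^p b^{p+p!-2}. Since p ≠ (p+p!-2)+2 = p+p!, w ∈ L; and |w| ≥ p.
By the pumping lemma, w = xyz with |xy| ≤ p and |y| ≥ 1.
Since the first p symbols of w are all a's and |xy| ≤ p, y lies entirely in the leading a-block: y = a^k for some k with 1 ≤ k ≤ p.
Since 1 ≤ k ≤ p, k divides p!; set t = 1 + p!/k. Then xy^t z has p + (p!/k)·k = p + p! copies of a. Now the a-count is p+p! and (b-count)+2 = (p+p!-2)+2 = p+p!, so i ≠ j+2 fails. So xy^t z = a^{p+p!} b^{p+p!-2} ∉ L.
This is a contradiction; hence L is not regular.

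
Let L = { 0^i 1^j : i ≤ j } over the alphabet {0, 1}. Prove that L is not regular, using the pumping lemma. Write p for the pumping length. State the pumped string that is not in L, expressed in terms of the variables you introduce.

0^{p+k} 1^p

Toward a contradiction, assume L is regular with pumping length p.
Choose w = 0^p 1^p ∈ L, with |w| = 2p ≥ p.
By the pumping lemma, w = xyz with |xy| ≤ p and |y| > 0.
Because |xy| ≤ p and w begins with p copies of 0, we have y = 0^k with 1 ≤ k ≤ p.
Consider xy^2z = 0^{p+k} 1^p. Since k ≥ 1, the 0-count p+k exceeds the 1-count p, so i ≤ j fails; thus xy^2z ∉ L.
This contradicts the pumping lemma, so L is not regular.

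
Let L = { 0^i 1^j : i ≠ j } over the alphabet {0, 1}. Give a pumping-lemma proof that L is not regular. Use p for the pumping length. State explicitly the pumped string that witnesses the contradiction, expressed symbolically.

Assume L is regular; let p be its pumping constant.
Choose w = 0^p 1^{p+p!}. Since p ≠ p+p!, w ∈ L; and |w| ≥ p.
Write w = xyz as guaranteed by the lemma, with |xy| ≤ p and |y| ≥ 1.
The first p characters of w are 0's, so xy (and hence y) consists only of 0's. Write y = 0^k, 1 ≤ k ≤ p.
Since 1 ≤ k ≤ p, k divides p!; set t = 1 + p!/k. Then xy^t z has p + (p!/k)·k = p + p! copies of 0. Now the 0-count equals the 1-count, so i ≠ j fails. So xy^t z = 0^{p+p!} 1^{p+p!} ∉ L.
This is a contradiction; hence L is not regular.

0^{p+p!} 1^{p+p!}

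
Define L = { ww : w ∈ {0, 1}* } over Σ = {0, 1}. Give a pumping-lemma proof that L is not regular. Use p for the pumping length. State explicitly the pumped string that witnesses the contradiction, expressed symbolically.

0^{p+k} 1^p 0^p 1^p

Assume L is regular; let p be its pumping constant.
Take w = 0^p 1^p 0^p 1^p = uu where u = 0^p1^p; then w ∈ L and |w| = 4p ≥ p.
Write w = xyz as guaranteed by the lemma, with |xy| ≤ p and |y| > 0.
Since the first p symbols of w are all 0's and |xy| ≤ p, y lies entirely in the leading 0-block: y = 0^k for some k with 1 ≤ k ≤ p.
Pump with i = 2: xy^2z = 0^{p+k} 1^p 0^p 1^p, of length 4p+k. Suppose this equals vv. The string starts with 0 and ends with 1, so v does too; thus the boundary between the two copies of v is a 1→0 transition. There is exactly one such transition, at position 2p+k, so |v| = 2p+k and |vv| = 4p+2k ≠ 4p+k since k ≥ 1. So xy^2z ∉ L.
Contradiction. Therefore L is not regular.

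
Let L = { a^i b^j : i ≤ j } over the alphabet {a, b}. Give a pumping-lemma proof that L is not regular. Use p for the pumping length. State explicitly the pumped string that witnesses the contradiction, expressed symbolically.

a^{p+k} b^p

Assume L is regular; let p be its pumping constant.
Choose w = a^p b^p ∈ L, with |w| = 2p ≥ p.
The pumping lemma gives a decomposition w = xyz where |xy| ≤ p and |y| ≥ 1.
Because |xy| ≤ p and w begins with p copies of a, we have y = a^k with 1 ≤ k ≤ p.
Consider xy^2z = a^{p+k} b^p. Since k ≥ 1, the a-count p+k exceeds the b-count p, so i ≤ j fails; thus xy^2z ∉ L.
This is a contradiction; hence L is not regular.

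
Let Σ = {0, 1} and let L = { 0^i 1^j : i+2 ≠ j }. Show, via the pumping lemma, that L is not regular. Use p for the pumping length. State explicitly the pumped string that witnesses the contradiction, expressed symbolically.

Assume L is regular; let p be its pumping constant.
Choose w = 0^p 1^{p+p!+2}. Since p ≠ (p+p!+2)-2 = p+p!, w ∈ L; and |w| ≥ p.
The pumping lemma gives a decomposition w = xyz where |xy| ≤ p and |y| > 0.
The first p characters of w are 0's, so xy (and hence y) consists only of 0's. Write y = 0^k, 1 ≤ k ≤ p.
Since 1 ≤ k ≤ p, k divides p!; set t = 1 + p!/k. Then xy^t z has p + (p!/k)·k = p + p! copies of 0. Now the 0-count is p+p! and (1-count)-2 = (p+p!+2)-2 = p+p!, so i+2 ≠ j fails. So xy^t z = 0^{p+p!} 1^{p+p!+2} ∉ L.
This contradicts the pumping lemma, so L is not regular.

0^{p+p!} 1^{p+p!+2}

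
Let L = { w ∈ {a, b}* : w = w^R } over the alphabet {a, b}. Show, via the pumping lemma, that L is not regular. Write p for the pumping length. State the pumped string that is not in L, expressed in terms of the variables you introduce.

Toward a contradiction, assume L is regular with pumping length p.
Take w = a^p b a^p, a palindrome of length 2p+1 ≥ p.
By the pumping lemma, w = xyz with |xy| ≤ p and y is nonempty.
Because |xy| ≤ p and w begins with p copies of a, we have y = a^k with 1 ≤ k ≤ p.
Pump with i = 2: xy^2z = a^{p+k} b a^p. Its reverse is a^p b a^{p+k}, which differs from xy^2z since k ≥ 1. So xy^2z is not a palindrome and xy^2z ∉ L.
Contradiction. Therefore L is not regular.

a^{p+k} b a^p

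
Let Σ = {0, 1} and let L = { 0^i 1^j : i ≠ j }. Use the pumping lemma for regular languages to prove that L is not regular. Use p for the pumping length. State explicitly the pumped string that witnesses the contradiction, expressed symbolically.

Toward a contradiction, assume L is regular with pumping length p.
Choose w = 0^p 1^{p+p!}. Since p ≠ p+p!, w ∈ L; and |w| ≥ p.
Write w = xyz as guaranteed by the lemma, with |xy| ≤ p and |y| ≥ 1.
Since the first p symbols of w are all 0's and |xy| ≤ p, y lies entirely in the leading 0-block: y = 0^k for some k with 1 ≤ k ≤ p.
Since 1 ≤ k ≤ p, k divides p!; set t = 1 + p!/k. Then xy^t z has p + (p!/k)·k = p + p! copies of 0. Now the 0-count equals the 1-count, so i ≠ j fails. So xy^t z = 0^{p+p!} 1^{p+p!} ∉ L.
This contradicts the pumping lemma, so L is not regular.

0^{p+p!} 1^{p+p!}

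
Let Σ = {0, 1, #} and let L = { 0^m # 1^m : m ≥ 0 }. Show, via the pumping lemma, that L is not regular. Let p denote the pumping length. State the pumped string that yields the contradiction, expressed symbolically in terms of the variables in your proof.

Toward a contradiction, assume L is regular with pumping length p.
Take w = 0^p # 1^p ∈ L with |w| = 2p+1 ≥ p.
The pumping lemma gives a decomposition w = xyz where |xy| ≤ p and |y| ≥ 1.
Since the first p symbols of w are all 0's and |xy| ≤ p, y lies entirely in the leading 0-block: y = 0^k for some k with 1 ≤ k ≤ p.
Pump with i = 2: xy^2z = 0^{p+k} # 1^p, which would require p+k = p. But k ≥ 1, so xy^2z ∉ L.
This is a contradiction; hence L is not regular.

0^{p+k} # 1^p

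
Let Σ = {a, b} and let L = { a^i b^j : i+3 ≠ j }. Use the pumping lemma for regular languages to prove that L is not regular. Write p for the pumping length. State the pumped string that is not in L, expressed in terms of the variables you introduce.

a^{p+p!} b^{p+p!+3}

Suppose for contradiction that L is regular, and let p be the pumping length.
Choose w = a^p b^{p+p!+3}. Since p ≠ (p+p!+3)-3 = p+p!, w ∈ L; and |w| ≥ p.
The pumping lemma gives a decomposition w = xyz where |xy| ≤ p and |y| > 0.
Because |xy| ≤ p and w begins with p copies of a, we have y = a^k with 1 ≤ k ≤ p.
Since 1 ≤ k ≤ p, k divides p!; set t = 1 + p!/k. Then xy^t z has p + (p!/k)·k = p + p! copies of a. Now the a-count is p+p! and (b-count)-3 = (p+p!+3)-3 = p+p!, so i+3 ≠ j fails. So xy^t z = a^{p+p!} b^{p+p!+3} ∉ L.
This is a contradiction; hence L is not regular.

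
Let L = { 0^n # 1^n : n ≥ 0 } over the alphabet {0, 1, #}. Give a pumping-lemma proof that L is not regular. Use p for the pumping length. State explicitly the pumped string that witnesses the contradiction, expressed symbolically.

0^{p+k} # 1^p

Assume L is regular; let p be its pumping constant.
Take w = 0^p # 1^p ∈ L with |w| = 2p+1 ≥ p.
By the pumping lemma, w = xyz with |xy| ≤ p and y is nonempty.
The first p characters of w are 0's, so xy (and hence y) consists only of 0's. Write y = 0^k, 1 ≤ k ≤ p.
Pump with i = 2: xy^2z = 0^{p+k} # 1^p, which would require p+k = p. But k ≥ 1, so xy^2z ∉ L.
This is a contradiction; hence L is not regular.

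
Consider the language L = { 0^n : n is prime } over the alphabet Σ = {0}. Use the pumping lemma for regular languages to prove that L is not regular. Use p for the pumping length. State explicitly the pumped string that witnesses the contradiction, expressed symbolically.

0^{q(1+k)}

Suppose for contradiction that L is regular, and let p be the pumping length.
Let q be a prime with q ≥ p+2 (infinitely many primes exist), and take w = 0^q ∈ L with |w| = q ≥ p.
The pumping lemma gives a decomposition w = xyz where |xy| ≤ p and y is nonempty.
Then y = 0^k for some k with 1 ≤ k ≤ p.
Since 1 ≤ k ≤ p, |xz| = q-k. Pump with i = q+1: |xy^{q+1}z| = (q-k)+(q+1)k = q+qk = q(1+k), which is composite (both factors ≥ 2). So xy^{q+1}z = 0^{q(1+k)} ∉ L.
This is a contradiction; hence L is not regular.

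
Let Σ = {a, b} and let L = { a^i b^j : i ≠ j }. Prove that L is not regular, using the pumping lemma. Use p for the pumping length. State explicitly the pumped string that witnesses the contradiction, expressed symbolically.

Toward a contradiction, assume L is regular with pumping length p.
Choose w = a^p b^{p+p!}. Since p ≠ p+p!, w ∈ L; and |w| ≥ p.
Write w = xyz as guaranteed by the lemma, with |xy| ≤ p and |y| ≥ 1.
The first p characters of w are a's, so xy (and hence y) consists only of a's. Write y = a^k, 1 ≤ k ≤ p.
Since 1 ≤ k ≤ p, k divides p!; set t = 1 + p!/k. Then xy^t z has p + (p!/k)·k = p + p! copies of a. Now the a-count equals the b-count, so i ≠ j fails. So xy^t z = a^{p+p!} b^{p+p!} ∉ L.
This contradicts the pumping lemma, so L is not regular.

a^{p+p!} b^{p+p!}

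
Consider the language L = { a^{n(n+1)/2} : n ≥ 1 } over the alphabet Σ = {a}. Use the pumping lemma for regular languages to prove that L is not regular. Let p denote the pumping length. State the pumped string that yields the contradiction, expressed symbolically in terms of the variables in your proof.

a^{p(p+1)/2+k}

Assume L is regular. Let p be the pumping length given by the pumping lemma.
Take w = a^{p(p+1)/2} ∈ L with |w| = p(p+1)/2 ≥ p.
The pumping lemma gives a decomposition w = xyz where |xy| ≤ p and y is nonempty.
Then y = a^k for some k with 1 ≤ k ≤ p.
Pump with i = 2: xy^2z = a^{p(p+1)/2+k}. Since 1 ≤ k ≤ p, p(p+1)/2 < p(p+1)/2+k ≤ p(p+1)/2+p < (p+1)(p+2)/2, so p(p+1)/2+k is strictly between consecutive triangular numbers. So xy^2z ∉ L.
This is a contradiction; hence L is not regular.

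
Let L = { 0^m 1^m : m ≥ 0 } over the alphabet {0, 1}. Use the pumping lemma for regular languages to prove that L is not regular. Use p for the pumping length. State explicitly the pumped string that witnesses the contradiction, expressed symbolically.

0^{p+k} 1^p

Suppose for contradiction that L is regular, and let p be the pumping length.
Take w = 0^p 1^p. Then w ∈ L and |w| = 2p ≥ p.
By the pumping lemma, w = xyz with |xy| ≤ p and y is nonempty.
The first p characters of w are 0's, so xy (and hence y) consists only of 0's. Write y = 0^k, 1 ≤ k ≤ p.
Pump with i = 2: xy^2z = 0^{p+k} 1^p. For this to lie in L we would need p = p+k, which forces k = 0. But k ≥ 1, so xy^2z ∉ L.
This contradicts the pumping lemma, so L is not regular.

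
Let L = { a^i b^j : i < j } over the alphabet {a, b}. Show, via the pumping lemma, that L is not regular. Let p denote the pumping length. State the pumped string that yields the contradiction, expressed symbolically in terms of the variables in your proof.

a^{p+k} b^{p+1}

Assume L is regular. Let p be the pumping length given by the pumping lemma.
Choose w = a^p b^{p+1} ∈ L, with |w| = 2p+1 ≥ p.
The pumping lemma gives a decomposition w = xyz where |xy| ≤ p and |y| > 0.
The first p characters of w are a's, so xy (and hence y) consists only of a's. Write y = a^k, 1 ≤ k ≤ p.
Consider xy^2z = a^{p+k} b^{p+1}. Since k ≥ 1, the a-count p+k is at least p+1, so i < j fails; thus xy^2z ∉ L.
This contradicts the pumping lemma, so L is not regular.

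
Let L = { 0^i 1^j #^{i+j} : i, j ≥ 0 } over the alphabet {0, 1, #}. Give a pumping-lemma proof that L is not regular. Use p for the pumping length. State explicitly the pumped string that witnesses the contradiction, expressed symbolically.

0^{p+k} 1^p #^{2p}

Suppose for contradiction that L is regular, and let p be the pumping length.
Take w = 0^p 1^p #^{2p} ∈ L (with i=j=p, i+j=2p), |w| = 4p ≥ p.
By the pumping lemma, w = xyz with |xy| ≤ p and y is nonempty.
The first p characters of w are 0's, so xy (and hence y) consists only of 0's. Write y = 0^k, 1 ≤ k ≤ p.
Consider xy^2z = 0^{p+k} 1^p #^{2p}. Now the 0- and 1-counts sum to 2p+k, but the #-count is 2p ≠ 2p+k. So xy^2z ∉ L.
This is a contradiction; hence L is not regular.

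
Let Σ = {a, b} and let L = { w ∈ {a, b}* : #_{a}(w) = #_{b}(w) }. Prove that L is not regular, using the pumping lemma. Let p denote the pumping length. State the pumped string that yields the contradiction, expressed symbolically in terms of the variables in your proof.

Assume L is regular. Let p be the pumping length given by the pumping lemma.
Choose w = a^p b^p ∈ L with |w| = 2p ≥ p.
The pumping lemma gives a decomposition w = xyz where |xy| ≤ p and |y| ≥ 1.
The first p characters of w are a's, so xy (and hence y) consists only of a's. Write y = a^k, 1 ≤ k ≤ p.
Pump with i = 2: xy^2z = a^{p+k} b^p has p+k occurrences of a but only p of b. Since k ≥ 1 the counts differ, so xy^2z ∉ L.
This is a contradiction; hence L is not regular.

a^{p+k} b^p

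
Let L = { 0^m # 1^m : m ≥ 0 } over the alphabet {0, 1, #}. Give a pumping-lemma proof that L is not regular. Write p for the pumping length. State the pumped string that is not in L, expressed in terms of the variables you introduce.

Assume L is regular; let p be its pumping constant.
Take w = 0^p # 1^p ∈ L with |w| = 2p+1 ≥ p.
The pumping lemma gives a decomposition w = xyz where |xy| ≤ p and |y| > 0.
Because |xy| ≤ p and w begins with p copies of 0, we have y = 0^k with 1 ≤ k ≤ p.
Pump with i = 2: xy^2z = 0^{p+k} # 1^p, which would require p+k = p. But k ≥ 1, so xy^2z ∉ L.
This is a contradiction; hence L is not regular.

0^{p+k} # 1^p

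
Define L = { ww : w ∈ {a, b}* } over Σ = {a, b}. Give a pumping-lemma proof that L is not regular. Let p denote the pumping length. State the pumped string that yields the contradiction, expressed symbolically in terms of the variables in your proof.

a^{p+k} b^p a^p b^p

Assume L is regular. Let p be the pumping length given by the pumping lemma.
Take w = a^p b^p a^p b^p = uu where u = a^pb^p; then w ∈ L and |w| = 4p ≥ p.
The pumping lemma gives a decomposition w = xyz where |xy| ≤ p and |y| ≥ 1.
Because |xy| ≤ p and w begins with p copies of a, we have y = a^k with 1 ≤ k ≤ p.
Pump with i = 2: xy^2z = a^{p+k} b^p a^p b^p, of length 4p+k. Suppose this equals vv. The string starts with a and ends with b, so v does too; thus the boundary between the two copies of v is a b→a transition. There is exactly one such transition, at position 2p+k, so |v| = 2p+k and |vv| = 4p+2k ≠ 4p+k since k ≥ 1. So xy^2z ∉ L.
Contradiction. Therefore L is not regular.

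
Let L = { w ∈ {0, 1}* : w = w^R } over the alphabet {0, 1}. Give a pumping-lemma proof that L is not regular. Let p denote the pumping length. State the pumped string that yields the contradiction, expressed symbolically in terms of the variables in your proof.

0^{p+k} 1 0^p

Assume L is regular. Let p be the pumping length given by the pumping lemma.
Take w = 0^p 1 0^p, a palindrome of length 2p+1 ≥ p.
The pumping lemma gives a decomposition w = xyz where |xy| ≤ p and |y| ≥ 1.
Because |xy| ≤ p and w begins with p copies of 0, we have y = 0^k with 1 ≤ k ≤ p.
Pump with i = 2: xy^2z = 0^{p+k} 1 0^p. Its reverse is 0^p 1 0^{p+k}, which differs from xy^2z since k ≥ 1. So xy^2z is not a palindrome and xy^2z ∉ L.
Contradiction. Therefore L is not regular.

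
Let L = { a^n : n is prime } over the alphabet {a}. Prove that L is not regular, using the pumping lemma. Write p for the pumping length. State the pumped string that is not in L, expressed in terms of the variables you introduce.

a^{q(1+k)}

Suppose for contradiction that L is regular, and let p be the pumping length.
Let q be a prime with q ≥ p+2 (infinitely many primes exist), and take w = a^q ∈ L with |w| = q ≥ p.
By the pumping lemma, w = xyz with |xy| ≤ p and |y| ≥ 1.
Then y = a^k for some k with 1 ≤ k ≤ p.
Since 1 ≤ k ≤ p, |xz| = q-k. Pump with i = q+1: |xy^{q+1}z| = (q-k)+(q+1)k = q+qk = q(1+k), which is composite (both factors ≥ 2). So xy^{q+1}z = a^{q(1+k)} ∉ L.
This contradicts the pumping lemma, so L is not regular.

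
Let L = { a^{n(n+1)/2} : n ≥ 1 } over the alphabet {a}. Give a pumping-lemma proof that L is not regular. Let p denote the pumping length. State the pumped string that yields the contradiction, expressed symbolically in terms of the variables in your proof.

Assume L is regular. Let p be the pumping length given by the pumping lemma.
Take w = a^{p(p+1)/2} ∈ L with |w| = p(p+1)/2 ≥ p.
The pumping lemma gives a decomposition w = xyz where |xy| ≤ p and |y| ≥ 1.
Then y = a^k for some k with 1 ≤ k ≤ p.
Pump with i = 2: xy^2z = a^{p(p+1)/2+k}. Since 1 ≤ k ≤ p, p(p+1)/2 < p(p+1)/2+k ≤ p(p+1)/2+p < (p+1)(p+2)/2, so p(p+1)/2+k is strictly between consecutive triangular numbers. So xy^2z ∉ L.
This contradicts the pumping lemma, so L is not regular.

a^{p(p+1)/2+k}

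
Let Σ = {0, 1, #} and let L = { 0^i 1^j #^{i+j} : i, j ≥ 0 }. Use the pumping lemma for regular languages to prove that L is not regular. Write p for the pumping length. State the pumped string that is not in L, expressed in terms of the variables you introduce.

0^{p+k} 1^p #^{2p}

Suppose for contradiction that L is regular, and let p be the pumping length.
Take w = 0^p 1^p #^{2p} ∈ L (with i=j=p, i+j=2p), |w| = 4p ≥ p.
Write w = xyz as guaranteed by the lemma, with |xy| ≤ p and |y| > 0.
The first p characters of w are 0's, so xy (and hence y) consists only of 0's. Write y = 0^k, 1 ≤ k ≤ p.
Consider xy^2z = 0^{p+k} 1^p #^{2p}. Now the 0- and 1-counts sum to 2p+k, but the #-count is 2p ≠ 2p+k. So xy^2z ∉ L.
This contradicts the pumping lemma, so L is not regular.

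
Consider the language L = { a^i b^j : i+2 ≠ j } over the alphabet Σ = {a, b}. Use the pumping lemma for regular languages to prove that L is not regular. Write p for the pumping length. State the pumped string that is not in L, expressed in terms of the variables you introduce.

Suppose for contradiction that L is regular, and let p be the pumping length.
Choose w = a^p b^{p+p!+2}. Since p ≠ (p+p!+2)-2 = p+p!, w ∈ L; and |w| ≥ p.
By the pumping lemma, w = xyz with |xy| ≤ p and y is nonempty.
Because |xy| ≤ p and w begins with p copies of a, we have y = a^k with 1 ≤ k ≤ p.
Since 1 ≤ k ≤ p, k divides p!; set t = 1 + p!/k. Then xy^t z has p + (p!/k)·k = p + p! copies of a. Now the a-count is p+p! and (b-count)-2 = (p+p!+2)-2 = p+p!, so i+2 ≠ j fails. So xy^t z = a^{p+p!} b^{p+p!+2} ∉ L.
This contradicts the pumping lemma, so L is not regular.

a^{p+p!} b^{p+p!+2}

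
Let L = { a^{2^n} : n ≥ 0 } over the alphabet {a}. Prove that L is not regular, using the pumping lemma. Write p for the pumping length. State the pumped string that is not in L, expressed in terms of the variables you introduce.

a^{2^p+k}

Suppose for contradiction that L is regular, and let p be the pumping length.
Take w = a^{2^p} ∈ L with |w| = 2^p ≥ p.
The pumping lemma gives a decomposition w = xyz where |xy| ≤ p and |y| > 0.
Then y = a^k for some k with 1 ≤ k ≤ p.
Pump with i = 2: xy^2z = a^{2^p+k}. Since 1 ≤ k ≤ p < 2^p, we have 2^p < 2^p+k < 2^{p+1}, so 2^p+k is not a power of 2. So xy^2z ∉ L.
This contradicts the pumping lemma, so L is not regular.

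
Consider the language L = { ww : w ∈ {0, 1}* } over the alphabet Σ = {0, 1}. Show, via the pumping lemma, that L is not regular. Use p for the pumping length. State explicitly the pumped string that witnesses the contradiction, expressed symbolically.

Assume L is regular; let p be its pumping constant.
Take w = 0^p 1^p 0^p 1^p = uu where u = 0^p1^p; then w ∈ L and |w| = 4p ≥ p.
Write w = xyz as guaranteed by the lemma, with |xy| ≤ p and |y| > 0.
Since the first p symbols of w are all 0's and |xy| ≤ p, y lies entirely in the leading 0-block: y = 0^k for some k with 1 ≤ k ≤ p.
Pump with i = 2: xy^2z = 0^{p+k} 1^p 0^p 1^p, of length 4p+k. Suppose this equals vv. The string starts with 0 and ends with 1, so v does too; thus the boundary between the two copies of v is a 1→0 transition. There is exactly one such transition, at position 2p+k, so |v| = 2p+k and |vv| = 4p+2k ≠ 4p+k since k ≥ 1. So xy^2z ∉ L.
This contradicts the pumping lemma, so L is not regular.

0^{p+k} 1^p 0^p 1^p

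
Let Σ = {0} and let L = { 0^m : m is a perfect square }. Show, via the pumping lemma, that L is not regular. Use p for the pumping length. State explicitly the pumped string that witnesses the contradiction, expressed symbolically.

0^{p²+k}

Assume L is regular. Let p be the pumping length given by the pumping lemma.
Take w = 0^{p²} ∈ L with |w| = p² ≥ p.
The pumping lemma gives a decomposition w = xyz where |xy| ≤ p and y is nonempty.
Then y = 0^k for some k with 1 ≤ k ≤ p.
Pump with i = 2: xy^2z = 0^{p²+k}. Since 1 ≤ k ≤ p, p² < p²+k ≤ p²+p < (p+1)², so p²+k lies strictly between consecutive squares and is not a perfect square. So xy^2z ∉ L.
This contradicts the pumping lemma, so L is not regular.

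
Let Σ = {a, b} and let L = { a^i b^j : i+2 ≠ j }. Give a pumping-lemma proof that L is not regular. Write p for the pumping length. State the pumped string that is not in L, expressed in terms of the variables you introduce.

a^{p+p!} b^{p+p!+2}

Assume L is regular; let p be its pumping constant.
Choose w = a^p b^{p+p!+2}. Since p ≠ (p+p!+2)-2 = p+p!, w ∈ L; and |w| ≥ p.
The pumping lemma gives a decomposition w = xyz where |xy| ≤ p and |y| > 0.
The first p characters of w are a's, so xy (and hence y) consists only of a's. Write y = a^k, 1 ≤ k ≤ p.
Since 1 ≤ k ≤ p, k divides p!; set t = 1 + p!/k. Then xy^t z has p + (p!/k)·k = p + p! copies of a. Now the a-count is p+p! and (b-count)-2 = (p+p!+2)-2 = p+p!, so i+2 ≠ j fails. So xy^t z = a^{p+p!} b^{p+p!+2} ∉ L.
Contradiction. Therefore L is not regular.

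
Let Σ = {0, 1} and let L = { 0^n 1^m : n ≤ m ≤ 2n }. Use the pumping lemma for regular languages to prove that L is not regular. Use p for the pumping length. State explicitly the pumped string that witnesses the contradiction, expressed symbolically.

Assume L is regular. Let p be the pumping length given by the pumping lemma.
Take w = 0^p 1^p ∈ L (since p ≤ p ≤ 2p), with |w| = 2p ≥ p.
By the pumping lemma, w = xyz with |xy| ≤ p and |y| ≥ 1.
Because |xy| ≤ p and w begins with p copies of 0, we have y = 0^k with 1 ≤ k ≤ p.
Pump with i = 2: xy^2z = 0^{p+k} 1^p. Now n = p+k > p = m, so the condition n ≤ m fails. Thus xy^2z ∉ L.
Contradiction. Therefore L is not regular.

0^{p+k} 1^p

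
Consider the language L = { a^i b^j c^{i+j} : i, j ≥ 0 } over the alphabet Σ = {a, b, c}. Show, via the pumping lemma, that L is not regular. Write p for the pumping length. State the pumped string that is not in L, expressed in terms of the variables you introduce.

a^{p+k} b^p c^{2p}

Suppose for contradiction that L is regular, and let p be the pumping length.
Take w = a^p b^p c^{2p} ∈ L (with i=j=p, i+j=2p), |w| = 4p ≥ p.
Write w = xyz as guaranteed by the lemma, with |xy| ≤ p and |y| ≥ 1.
Since the first p symbols of w are all a's and |xy| ≤ p, y lies entirely in the leading a-block: y = a^k for some k with 1 ≤ k ≤ p.
Consider xy^2z = a^{p+k} b^p c^{2p}. Now the a- and b-counts sum to 2p+k, but the c-count is 2p ≠ 2p+k. So xy^2z ∉ L.
This contradicts the pumping lemma, so L is not regular.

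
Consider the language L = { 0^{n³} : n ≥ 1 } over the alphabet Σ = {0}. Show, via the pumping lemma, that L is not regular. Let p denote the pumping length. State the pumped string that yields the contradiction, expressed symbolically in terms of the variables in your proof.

0^{p³+k}

Assume L is regular; let p be its pumping constant.
Take w = 0^{p³} ∈ L with |w| = p³ ≥ p.
By the pumping lemma, w = xyz with |xy| ≤ p and |y| ≥ 1.
Then y = 0^k for some k with 1 ≤ k ≤ p.
Pump with i = 2: xy^2z = 0^{p³+k}. Since 1 ≤ k ≤ p, p³ < p³+k ≤ p³+p < p³+3p²+3p+1 = (p+1)³, so p³+k is not a perfect cube. So xy^2z ∉ L.
This contradicts the pumping lemma, so L is not regular.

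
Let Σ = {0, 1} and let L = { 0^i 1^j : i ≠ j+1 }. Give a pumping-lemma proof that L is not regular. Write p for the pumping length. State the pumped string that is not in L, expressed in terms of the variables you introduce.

Toward a contradiction, assume L is regular with pumping length p.
Choose w = 0^p 1^{p+p!-1}. Since p ≠ (p+p!-1)+1 = p+p!, w ∈ L; and |w| ≥ p.
Write w = xyz as guaranteed by the lemma, with |xy| ≤ p and |y| ≥ 1.
The first p characters of w are 0's, so xy (and hence y) consists only of 0's. Write y = 0^k, 1 ≤ k ≤ p.
Since 1 ≤ k ≤ p, k divides p!; set t = 1 + p!/k. Then xy^t z has p + (p!/k)·k = p + p! copies of 0. Now the 0-count is p+p! and (1-count)+1 = (p+p!-1)+1 = p+p!, so i ≠ j+1 fails. So xy^t z = 0^{p+p!} 1^{p+p!-1} ∉ L.
Contradiction. Therefore L is not regular.

0^{p+p!} 1^{p+p!-1}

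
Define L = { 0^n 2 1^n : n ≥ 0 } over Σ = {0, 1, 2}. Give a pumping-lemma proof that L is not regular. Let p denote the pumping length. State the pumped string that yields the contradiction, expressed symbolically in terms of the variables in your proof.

0^{p+k} 2 1^p

Assume L is regular. Let p be the pumping length given by the pumping lemma.
Take w = 0^p 2 1^p ∈ L with |w| = 2p+1 ≥ p.
By the pumping lemma, w = xyz with |xy| ≤ p and |y| ≥ 1.
Since the first p symbols of w are all 0's and |xy| ≤ p, y lies entirely in the leading 0-block: y = 0^k for some k with 1 ≤ k ≤ p.
Pump with i = 2: xy^2z = 0^{p+k} 2 1^p, which would require p+k = p. But k ≥ 1, so xy^2z ∉ L.
This is a contradiction; hence L is not regular.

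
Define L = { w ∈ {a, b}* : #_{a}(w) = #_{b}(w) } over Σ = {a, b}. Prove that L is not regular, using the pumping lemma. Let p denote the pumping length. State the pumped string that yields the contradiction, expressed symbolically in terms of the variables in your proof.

Assume L is regular; let p be its pumping constant.
Choose w = a^p b^p ∈ L with |w| = 2p ≥ p.
By the pumping lemma, w = xyz with |xy| ≤ p and |y| > 0.
The first p characters of w are a's, so xy (and hence y) consists only of a's. Write y = a^k, 1 ≤ k ≤ p.
Pump with i = 2: xy^2z = a^{p+k} b^p has p+k occurrences of a but only p of b. Since k ≥ 1 the counts differ, so xy^2z ∉ L.
This is a contradiction; hence L is not regular.

a^{p+k} b^p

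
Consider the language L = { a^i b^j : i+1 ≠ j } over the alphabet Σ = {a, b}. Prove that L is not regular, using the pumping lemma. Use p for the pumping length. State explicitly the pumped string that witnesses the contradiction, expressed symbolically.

Assume L is regular. Let p be the pumping length given by the pumping lemma.
Choose w = a^p b^{p+p!+1}. Since p ≠ (p+p!+1)-1 = p+p!, w ∈ L; and |w| ≥ p.
The pumping lemma gives a decomposition w = xyz where |xy| ≤ p and y is nonempty.
Because |xy| ≤ p and w begins with p copies of a, we have y = a^k with 1 ≤ k ≤ p.
Since 1 ≤ k ≤ p, k divides p!; set t = 1 + p!/k. Then xy^t z has p + (p!/k)·k = p + p! copies of a. Now the a-count is p+p! and (b-count)-1 = (p+p!+1)-1 = p+p!, so i+1 ≠ j fails. So xy^t z = a^{p+p!} b^{p+p!+1} ∉ L.
This contradicts the pumping lemma, so L is not regular.

a^{p+p!} b^{p+p!+1}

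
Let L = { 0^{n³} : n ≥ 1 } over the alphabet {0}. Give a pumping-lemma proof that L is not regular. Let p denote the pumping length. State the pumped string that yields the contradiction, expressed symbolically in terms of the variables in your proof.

Toward a contradiction, assume L is regular with pumping length p.
Take w = 0^{p³} ∈ L with |w| = p³ ≥ p.
By the pumping lemma, w = xyz with |xy| ≤ p and y is nonempty.
Then y = 0^k for some k with 1 ≤ k ≤ p.
Pump with i = 2: xy^2z = 0^{p³+k}. Since 1 ≤ k ≤ p, p³ < p³+k ≤ p³+p < p³+3p²+3p+1 = (p+1)³, so p³+k is not a perfect cube. So xy^2z ∉ L.
Contradiction. Therefore L is not regular.

0^{p³+k}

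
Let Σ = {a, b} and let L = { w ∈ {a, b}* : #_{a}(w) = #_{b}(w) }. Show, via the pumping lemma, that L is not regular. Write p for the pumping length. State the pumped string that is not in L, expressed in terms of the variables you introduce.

a^{p+k} b^p

Suppose for contradiction that L is regular, and let p be the pumping length.
Choose w = a^p b^p ∈ L with |w| = 2p ≥ p.
Write w = xyz as guaranteed by the lemma, with |xy| ≤ p and |y| ≥ 1.
Because |xy| ≤ p and w begins with p copies of a, we have y = a^k with 1 ≤ k ≤ p.
Pump with i = 2: xy^2z = a^{p+k} b^p has p+k occurrences of a but only p of b. Since k ≥ 1 the counts differ, so xy^2z ∉ L.
This contradicts the pumping lemma, so L is not regular.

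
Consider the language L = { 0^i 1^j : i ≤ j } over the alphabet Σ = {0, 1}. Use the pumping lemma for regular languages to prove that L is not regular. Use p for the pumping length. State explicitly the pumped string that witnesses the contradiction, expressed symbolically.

Assume L is regular. Let p be the pumping length given by the pumping lemma.
Choose w = 0^p 1^p ∈ L, with |w| = 2p ≥ p.
The pumping lemma gives a decomposition w = xyz where |xy| ≤ p and y is nonempty.
The first p characters of w are 0's, so xy (and hence y) consists only of 0's. Write y = 0^k, 1 ≤ k ≤ p.
Consider xy^2z = 0^{p+k} 1^p. Since k ≥ 1, the 0-count p+k exceeds the 1-count p, so i ≤ j fails; thus xy^2z ∉ L.
This is a contradiction; hence L is not regular.

0^{p+k} 1^p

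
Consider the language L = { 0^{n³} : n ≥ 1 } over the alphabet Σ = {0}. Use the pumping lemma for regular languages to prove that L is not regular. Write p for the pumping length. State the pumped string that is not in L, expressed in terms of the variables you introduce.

Suppose for contradiction that L is regular, and let p be the pumping length.
Take w = 0^{p³} ∈ L with |w| = p³ ≥ p.
The pumping lemma gives a decomposition w = xyz where |xy| ≤ p and |y| ≥ 1.
Then y = 0^k for some k with 1 ≤ k ≤ p.
Pump with i = 2: xy^2z = 0^{p³+k}. Since 1 ≤ k ≤ p, p³ < p³+k ≤ p³+p < p³+3p²+3p+1 = (p+1)³, so p³+k is not a perfect cube. So xy^2z ∉ L.
Contradiction. Therefore L is not regular.

0^{p³+k}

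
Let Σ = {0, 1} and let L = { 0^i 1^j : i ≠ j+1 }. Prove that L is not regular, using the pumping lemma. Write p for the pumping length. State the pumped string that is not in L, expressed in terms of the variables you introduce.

0^{p+p!} 1^{p+p!-1}

Assume L is regular; let p be its pumping constant.
Choose w = 0^p 1^{p+p!-1}. Since p ≠ (p+p!-1)+1 = p+p!, w ∈ L; and |w| ≥ p.
By the pumping lemma, w = xyz with |xy| ≤ p and |y| > 0.
The first p characters of w are 0's, so xy (and hence y) consists only of 0's. Write y = 0^k, 1 ≤ k ≤ p.
Since 1 ≤ k ≤ p, k divides p!; set t = 1 + p!/k. Then xy^t z has p + (p!/k)·k = p + p! copies of 0. Now the 0-count is p+p! and (1-count)+1 = (p+p!-1)+1 = p+p!, so i ≠ j+1 fails. So xy^t z = 0^{p+p!} 1^{p+p!-1} ∉ L.
This is a contradiction; hence L is not regular.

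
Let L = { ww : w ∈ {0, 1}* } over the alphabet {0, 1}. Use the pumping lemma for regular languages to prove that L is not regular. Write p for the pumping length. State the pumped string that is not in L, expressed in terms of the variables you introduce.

Toward a contradiction, assume L is regular with pumping length p.
Take w = 0^p 1^p 0^p 1^p = uu where u = 0^p1^p; then w ∈ L and |w| = 4p ≥ p.
The pumping lemma gives a decomposition w = xyz where |xy| ≤ p and |y| ≥ 1.
Because |xy| ≤ p and w begins with p copies of 0, we have y = 0^k with 1 ≤ k ≤ p.
Pump with i = 2: xy^2z = 0^{p+k} 1^p 0^p 1^p, of length 4p+k. Suppose this equals vv. The string starts with 0 and ends with 1, so v does too; thus the boundary between the two copies of v is a 1→0 transition. There is exactly one such transition, at position 2p+k, so |v| = 2p+k and |vv| = 4p+2k ≠ 4p+k since k ≥ 1. So xy^2z ∉ L.
Contradiction. Therefore L is not regular.

0^{p+k} 1^p 0^p 1^p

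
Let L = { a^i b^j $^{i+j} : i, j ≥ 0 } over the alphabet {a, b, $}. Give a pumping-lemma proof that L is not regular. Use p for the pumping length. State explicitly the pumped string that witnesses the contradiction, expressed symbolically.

a^{p+k} b^p $^{2p}

Toward a contradiction, assume L is regular with pumping length p.
Take w = a^p b^p $^{2p} ∈ L (with i=j=p, i+j=2p), |w| = 4p ≥ p.
By the pumping lemma, w = xyz with |xy| ≤ p and |y| > 0.
The first p characters of w are a's, so xy (and hence y) consists only of a's. Write y = a^k, 1 ≤ k ≤ p.
Consider xy^2z = a^{p+k} b^p $^{2p}. Now the a- and b-counts sum to 2p+k, but the $-count is 2p ≠ 2p+k. So xy^2z ∉ L.
This is a contradiction; hence L is not regular.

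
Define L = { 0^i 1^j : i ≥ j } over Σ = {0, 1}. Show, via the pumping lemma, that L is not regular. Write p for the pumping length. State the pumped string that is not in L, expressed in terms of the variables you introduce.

0^{p-k} 1^p

Assume L is regular. Let p be the pumping length given by the pumping lemma.
Choose w = 0^p 1^p ∈ L, with |w| = 2p ≥ p.
Write w = xyz as guaranteed by the lemma, with |xy| ≤ p and |y| ≥ 1.
Because |xy| ≤ p and w begins with p copies of 0, we have y = 0^k with 1 ≤ k ≤ p.
Consider xy^0z = xz = 0^{p-k} 1^p. Since k ≥ 1, the 0-count p-k is less than p, so i ≥ j fails; thus xz ∉ L.
This is a contradiction; hence L is not regular.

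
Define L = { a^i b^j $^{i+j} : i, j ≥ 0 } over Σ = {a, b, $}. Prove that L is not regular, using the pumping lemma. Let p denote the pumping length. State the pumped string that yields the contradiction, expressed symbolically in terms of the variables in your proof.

Suppose for contradiction that L is regular, and let p be the pumping length.
Take w = a^p b^p $^{2p} ∈ L (with i=j=p, i+j=2p), |w| = 4p ≥ p.
By the pumping lemma, w = xyz with |xy| ≤ p and y is nonempty.
Since the first p symbols of w are all a's and |xy| ≤ p, y lies entirely in the leading a-block: y = a^k for some k with 1 ≤ k ≤ p.
Consider xy^2z = a^{p+k} b^p $^{2p}. Now the a- and b-counts sum to 2p+k, but the $-count is 2p ≠ 2p+k. So xy^2z ∉ L.
Contradiction. Therefore L is not regular.

a^{p+k} b^p $^{2p}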